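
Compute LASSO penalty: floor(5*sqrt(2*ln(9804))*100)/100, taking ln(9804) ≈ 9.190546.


ln(9804) ≈ 9.190546.
2*ln(n) ≈ 18.381092.
sqrt(2*ln(n)) ≈ sqrt(18.381092) ≈ 4.287318.
lambda ≈ 5*4.287318 = 21.43659.
floor(lambda*100)/100 = 21.43.

21.43


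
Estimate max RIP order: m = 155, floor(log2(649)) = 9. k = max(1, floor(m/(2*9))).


floor(log2(649)) = 9.
2*9 = 18.
m/(2*floor(log2(n))) = 155/18 ≈ 8.6111.
floor = 8.
k = max(1, 8) = 8.

8


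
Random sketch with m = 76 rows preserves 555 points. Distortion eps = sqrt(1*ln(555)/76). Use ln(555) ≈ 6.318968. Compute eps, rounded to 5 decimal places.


ln(555) ≈ 6.318968.
1*ln(N)/m ≈ 1*6.318968/76 ≈ 0.08314432.
eps = sqrt(0.08314432) ≈ 0.2883476 ≈ 0.28835.

0.28835


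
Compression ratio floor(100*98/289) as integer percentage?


100*m/n = 100*98/289 ≈ 33.91.
floor = 33.

33


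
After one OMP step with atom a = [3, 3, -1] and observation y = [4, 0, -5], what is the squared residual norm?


a^T a = 19.
a^T y = 17.
coeff = 17/19 = 17/19.
||r||^2 = 490/19.

490/19


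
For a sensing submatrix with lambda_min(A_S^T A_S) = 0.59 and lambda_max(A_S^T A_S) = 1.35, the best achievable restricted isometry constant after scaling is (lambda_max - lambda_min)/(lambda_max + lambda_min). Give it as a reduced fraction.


lambda_max - lambda_min = 1.35 - 0.59 = 0.76.
lambda_max + lambda_min = 1.35 + 0.59 = 1.94.
delta = 0.76/1.94 = 76/194 = 38/97.

38/97


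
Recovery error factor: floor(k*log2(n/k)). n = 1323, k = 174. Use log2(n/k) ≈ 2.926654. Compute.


log2(n/k) = log2(1323/174) ≈ 2.926654.
k*log2(n/k) ≈ 174*2.926654 = 509.237796.
floor(509.237796) = 509.

509


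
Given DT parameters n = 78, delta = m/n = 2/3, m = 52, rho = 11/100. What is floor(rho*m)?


m = 2/3*78 = 52.
rho = 11/100.
rho*m = 11/100*52 = 5.72.
k = floor(5.72) = 5.

5


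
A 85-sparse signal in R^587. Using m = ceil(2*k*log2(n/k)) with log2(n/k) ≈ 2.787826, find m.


log2(n/k) = log2(587/85) ≈ 2.787826.
2*k*log2(n/k) ≈ 2*85*2.787826 = 473.93042.
m = ceil(473.93042) = 474.

474


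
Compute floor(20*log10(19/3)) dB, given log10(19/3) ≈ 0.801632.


||x||/||e|| = 19/3.
log10(19/3) ≈ 0.801632.
20*log10(||x||/||e||) ≈ 20*0.801632 = 16.03264.
floor(16.03264) = 16.

16


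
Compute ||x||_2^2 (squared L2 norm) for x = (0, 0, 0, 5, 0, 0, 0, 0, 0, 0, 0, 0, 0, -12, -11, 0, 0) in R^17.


Non-zero entries: [(3, 5), (13, -12), (14, -11)]
Squares: [25, 144, 121]
||x||_2^2 = sum = 290.

290


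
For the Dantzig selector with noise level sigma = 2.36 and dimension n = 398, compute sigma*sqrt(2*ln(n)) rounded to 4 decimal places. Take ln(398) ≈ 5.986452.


ln(398) ≈ 5.986452.
2*ln(n) ≈ 11.972904.
sqrt(2*ln(n)) ≈ sqrt(11.972904) ≈ 3.460188.
threshold ≈ 2.36*3.460188 = 8.16604368 ≈ 8.1660.

8.1660


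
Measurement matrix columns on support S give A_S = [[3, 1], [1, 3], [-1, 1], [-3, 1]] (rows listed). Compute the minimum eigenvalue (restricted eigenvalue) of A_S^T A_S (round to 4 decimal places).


A_S^T A_S = [[20, 2], [2, 12]].
trace = 32.
det = 236.
disc = trace^2 - 4*det = 1024 - 4*236 = 80.
sqrt(80) ≈ 8.944272.
lam_min = (32 - sqrt(80))/2 ≈ (32 - 8.944272)/2 = 11.527864 ≈ 11.5279.

11.5279


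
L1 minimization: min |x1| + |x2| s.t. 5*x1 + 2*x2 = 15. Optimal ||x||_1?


Axis intercepts:
  x1 = 3, x2 = 0: L1 = 3
  x1 = 0, x2 = 15/2: L1 = 15/2
x* = (3, 0)
||x*||_1 = 3.

3


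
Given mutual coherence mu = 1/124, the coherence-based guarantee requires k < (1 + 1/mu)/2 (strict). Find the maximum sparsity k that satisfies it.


1/mu = 124.
1 + 1/mu = 125.
(1 + 1/mu)/2 = 62.5 is not an integer, so k_max = floor(62.5) = 62.

62


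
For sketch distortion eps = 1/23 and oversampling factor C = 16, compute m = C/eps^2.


1/eps = 23.
(1/eps)^2 = 529.
m = 16*529 = 8464.

8464


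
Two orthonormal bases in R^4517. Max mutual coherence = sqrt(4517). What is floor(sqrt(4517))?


67^2 = 4489 <= 4517 < 4624 = 68^2, so 67 <= sqrt(4517) < 68.
floor(sqrt(4517)) = 67.

67


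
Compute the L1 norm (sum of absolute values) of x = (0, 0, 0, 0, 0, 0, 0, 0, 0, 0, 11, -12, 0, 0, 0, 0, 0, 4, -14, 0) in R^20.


Non-zero entries: [(10, 11), (11, -12), (17, 4), (18, -14)]
Absolute values: [11, 12, 4, 14]
||x||_1 = sum = 41.

41


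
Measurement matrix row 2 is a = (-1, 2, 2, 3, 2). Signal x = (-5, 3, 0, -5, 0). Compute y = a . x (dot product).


Non-zero terms: ['-1*-5', '2*3', '3*-5']
Products: [5, 6, -15]
y = sum = -4.

-4


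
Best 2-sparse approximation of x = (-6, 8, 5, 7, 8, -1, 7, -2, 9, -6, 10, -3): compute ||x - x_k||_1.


Sorted |x_i| descending: [10, 9, 8, 8, 7, 7, 6, 6, 5, 3, 2, 1]
Keep top 2: [10, 9]
Tail entries: [8, 8, 7, 7, 6, 6, 5, 3, 2, 1]
L1 error = sum of tail = 53.

53


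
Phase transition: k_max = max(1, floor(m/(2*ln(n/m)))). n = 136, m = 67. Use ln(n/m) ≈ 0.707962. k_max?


n/m = 136/67.
ln(n/m) ≈ 0.707962.
2*ln(n/m) ≈ 1.415924.
m/(2*ln(n/m)) ≈ 67/1.415924 ≈ 47.3189.
floor = 47.
k_max = max(1, 47) = 47.

47


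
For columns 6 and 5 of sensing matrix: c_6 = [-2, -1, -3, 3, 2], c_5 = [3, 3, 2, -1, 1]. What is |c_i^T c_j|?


Inner product: -2*3 + -1*3 + -3*2 + 3*-1 + 2*1
Products: [-6, -3, -6, -3, 2]
Sum = -16.
|dot| = 16.

16


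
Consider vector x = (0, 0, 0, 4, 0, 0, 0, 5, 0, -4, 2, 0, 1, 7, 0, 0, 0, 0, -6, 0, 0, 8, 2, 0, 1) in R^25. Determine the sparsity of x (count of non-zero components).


Non-zero positions: [3, 7, 9, 10, 12, 13, 18, 21, 22, 24].
Sparsity = 10.

10


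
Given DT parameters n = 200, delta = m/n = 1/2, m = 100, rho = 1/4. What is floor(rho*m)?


m = 1/2*200 = 100.
rho = 1/4.
rho*m = 1/4*100 = 25.
k = floor(25) = 25.

25


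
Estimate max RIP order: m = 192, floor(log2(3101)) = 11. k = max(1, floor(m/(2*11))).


floor(log2(3101)) = 11.
2*11 = 22.
m/(2*floor(log2(n))) = 192/22 ≈ 8.7273.
floor = 8.
k = max(1, 8) = 8.

8


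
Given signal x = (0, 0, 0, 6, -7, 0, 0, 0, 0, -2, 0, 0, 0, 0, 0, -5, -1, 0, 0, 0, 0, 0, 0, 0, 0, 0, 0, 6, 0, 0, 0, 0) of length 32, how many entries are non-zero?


Non-zero positions: [3, 4, 9, 15, 16, 27].
Sparsity = 6.

6


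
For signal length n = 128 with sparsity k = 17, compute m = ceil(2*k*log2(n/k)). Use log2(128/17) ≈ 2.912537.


log2(n/k) = log2(128/17) ≈ 2.912537.
2*k*log2(n/k) ≈ 2*17*2.912537 = 99.026258.
m = ceil(99.026258) = 100.

100


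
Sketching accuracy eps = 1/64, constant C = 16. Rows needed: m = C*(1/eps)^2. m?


1/eps = 64.
(1/eps)^2 = 4096.
m = 16*4096 = 65536.

65536


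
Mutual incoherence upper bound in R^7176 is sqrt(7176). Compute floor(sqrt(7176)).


84^2 = 7056 <= 7176 < 7225 = 85^2, so 84 <= sqrt(7176) < 85.
floor(sqrt(7176)) = 84.

84


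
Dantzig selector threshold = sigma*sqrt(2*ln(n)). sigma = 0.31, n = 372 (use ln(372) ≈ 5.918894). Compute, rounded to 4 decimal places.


ln(372) ≈ 5.918894.
2*ln(n) ≈ 11.837788.
sqrt(2*ln(n)) ≈ sqrt(11.837788) ≈ 3.440609.
threshold ≈ 0.31*3.440609 = 1.06658879 ≈ 1.0666.

1.0666


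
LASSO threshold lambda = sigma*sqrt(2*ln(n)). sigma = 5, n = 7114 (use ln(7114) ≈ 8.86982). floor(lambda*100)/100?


ln(7114) ≈ 8.86982.
2*ln(n) ≈ 17.73964.
sqrt(2*ln(n)) ≈ sqrt(17.73964) ≈ 4.211845.
lambda ≈ 5*4.211845 = 21.059225.
floor(lambda*100)/100 = 21.05.

21.05


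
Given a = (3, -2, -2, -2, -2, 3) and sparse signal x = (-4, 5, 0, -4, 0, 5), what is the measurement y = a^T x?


Non-zero terms: ['3*-4', '-2*5', '-2*-4', '3*5']
Products: [-12, -10, 8, 15]
y = sum = 1.

1


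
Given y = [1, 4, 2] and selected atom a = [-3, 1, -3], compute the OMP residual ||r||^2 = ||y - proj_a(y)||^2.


a^T a = 19.
a^T y = -5.
coeff = -5/19 = -5/19.
||r||^2 = 374/19.

374/19


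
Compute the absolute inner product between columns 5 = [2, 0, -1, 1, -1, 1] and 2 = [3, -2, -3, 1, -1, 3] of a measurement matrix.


Inner product: 2*3 + 0*-2 + -1*-3 + 1*1 + -1*-1 + 1*3
Products: [6, 0, 3, 1, 1, 3]
Sum = 14.
|dot| = 14.

14


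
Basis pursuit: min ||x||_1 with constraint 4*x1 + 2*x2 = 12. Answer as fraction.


Axis intercepts:
  x1 = 3, x2 = 0: L1 = 3
  x1 = 0, x2 = 6: L1 = 6
x* = (3, 0)
||x*||_1 = 3.

3


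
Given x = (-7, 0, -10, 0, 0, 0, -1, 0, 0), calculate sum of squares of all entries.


Non-zero entries: [(0, -7), (2, -10), (6, -1)]
Squares: [49, 100, 1]
||x||_2^2 = sum = 150.

150


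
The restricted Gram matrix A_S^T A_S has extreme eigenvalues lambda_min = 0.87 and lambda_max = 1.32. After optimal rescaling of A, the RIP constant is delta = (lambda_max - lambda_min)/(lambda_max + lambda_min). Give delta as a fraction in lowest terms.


lambda_max - lambda_min = 1.32 - 0.87 = 0.45.
lambda_max + lambda_min = 1.32 + 0.87 = 2.19.
delta = 0.45/2.19 = 45/219 = 15/73.

15/73


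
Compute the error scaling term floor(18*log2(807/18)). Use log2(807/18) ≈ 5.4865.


log2(n/k) = log2(807/18) ≈ 5.4865.
k*log2(n/k) ≈ 18*5.4865 = 98.757.
floor(98.757) = 98.

98


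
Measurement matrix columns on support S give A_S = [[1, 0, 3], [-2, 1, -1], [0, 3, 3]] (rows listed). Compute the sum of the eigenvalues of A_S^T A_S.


Sum of eigenvalues of A_S^T A_S = trace(A_S^T A_S) = sum of squared column norms of A_S.
A_S^T A_S diagonal: [5, 10, 19].
trace = 5 + 10 + 19 = 34.

34


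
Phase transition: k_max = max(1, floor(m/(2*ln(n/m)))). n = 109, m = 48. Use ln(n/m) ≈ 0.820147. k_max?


n/m = 109/48.
ln(n/m) ≈ 0.820147.
2*ln(n/m) ≈ 1.640294.
m/(2*ln(n/m)) ≈ 48/1.640294 ≈ 29.263.
floor = 29.
k_max = max(1, 29) = 29.

29


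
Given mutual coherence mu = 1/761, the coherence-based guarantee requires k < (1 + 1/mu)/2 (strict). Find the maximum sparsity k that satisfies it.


1/mu = 761.
1 + 1/mu = 762.
(1 + 1/mu)/2 = 381 is an integer and the inequality is strict, so k_max = 381 - 1 = 380.

380


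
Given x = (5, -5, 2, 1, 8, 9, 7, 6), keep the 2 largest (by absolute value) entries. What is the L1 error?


Sorted |x_i| descending: [9, 8, 7, 6, 5, 5, 2, 1]
Keep top 2: [9, 8]
Tail entries: [7, 6, 5, 5, 2, 1]
L1 error = sum of tail = 26.

26


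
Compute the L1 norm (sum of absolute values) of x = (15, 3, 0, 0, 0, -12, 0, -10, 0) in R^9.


Non-zero entries: [(0, 15), (1, 3), (5, -12), (7, -10)]
Absolute values: [15, 3, 12, 10]
||x||_1 = sum = 40.

40


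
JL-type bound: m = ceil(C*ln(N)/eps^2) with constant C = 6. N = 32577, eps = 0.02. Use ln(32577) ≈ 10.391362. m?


ln(32577) ≈ 10.391362.
eps^2 = 0.02^2 = 0.0004.
C*ln(N)/eps^2 ≈ 6*10.391362/0.0004 ≈ 155870.43.
m = ceil(155870.43) = 155871.

155871


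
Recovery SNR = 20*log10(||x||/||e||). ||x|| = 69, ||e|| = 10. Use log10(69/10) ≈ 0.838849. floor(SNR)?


||x||/||e|| = 69/10.
log10(69/10) ≈ 0.838849.
20*log10(||x||/||e||) ≈ 20*0.838849 = 16.77698.
floor(16.77698) = 16.

16


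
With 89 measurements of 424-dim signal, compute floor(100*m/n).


100*m/n = 100*89/424 ≈ 20.9906.
floor = 20.

20


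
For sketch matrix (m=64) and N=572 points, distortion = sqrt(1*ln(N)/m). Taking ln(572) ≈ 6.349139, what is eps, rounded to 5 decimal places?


ln(572) ≈ 6.349139.
1*ln(N)/m ≈ 1*6.349139/64 ≈ 0.0992053.
eps = sqrt(0.0992053) ≈ 0.3149687 ≈ 0.31497.

0.31497


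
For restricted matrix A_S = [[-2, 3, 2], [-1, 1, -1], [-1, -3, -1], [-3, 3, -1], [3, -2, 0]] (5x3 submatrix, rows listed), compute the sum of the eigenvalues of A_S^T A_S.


Sum of eigenvalues of A_S^T A_S = trace(A_S^T A_S) = sum of squared column norms of A_S.
A_S^T A_S diagonal: [24, 32, 7].
trace = 24 + 32 + 7 = 63.

63


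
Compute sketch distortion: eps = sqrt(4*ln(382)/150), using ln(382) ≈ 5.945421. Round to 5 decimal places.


ln(382) ≈ 5.945421.
4*ln(N)/m ≈ 4*5.945421/150 ≈ 0.15854456.
eps = sqrt(0.15854456) ≈ 0.3981765 ≈ 0.39818.

0.39818


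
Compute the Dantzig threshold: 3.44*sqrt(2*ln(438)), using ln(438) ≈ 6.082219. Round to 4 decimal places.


ln(438) ≈ 6.082219.
2*ln(n) ≈ 12.164438.
sqrt(2*ln(n)) ≈ sqrt(12.164438) ≈ 3.487755.
threshold ≈ 3.44*3.487755 = 11.9978772 ≈ 11.9979.

11.9979


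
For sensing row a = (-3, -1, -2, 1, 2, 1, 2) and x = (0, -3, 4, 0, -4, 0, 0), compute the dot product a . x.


Non-zero terms: ['-1*-3', '-2*4', '2*-4']
Products: [3, -8, -8]
y = sum = -13.

-13


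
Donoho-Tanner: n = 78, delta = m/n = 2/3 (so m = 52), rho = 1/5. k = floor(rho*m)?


m = 2/3*78 = 52.
rho = 1/5.
rho*m = 1/5*52 = 10.4.
k = floor(10.4) = 10.

10


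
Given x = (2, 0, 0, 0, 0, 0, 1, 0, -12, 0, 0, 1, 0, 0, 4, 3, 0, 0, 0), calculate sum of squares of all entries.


Non-zero entries: [(0, 2), (6, 1), (8, -12), (11, 1), (14, 4), (15, 3)]
Squares: [4, 1, 144, 1, 16, 9]
||x||_2^2 = sum = 175.

175


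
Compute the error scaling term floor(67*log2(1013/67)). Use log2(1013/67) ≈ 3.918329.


log2(n/k) = log2(1013/67) ≈ 3.918329.
k*log2(n/k) ≈ 67*3.918329 = 262.528043.
floor(262.528043) = 262.

262


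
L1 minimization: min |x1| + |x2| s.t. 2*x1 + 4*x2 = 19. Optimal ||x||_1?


Axis intercepts:
  x1 = 19/2, x2 = 0: L1 = 19/2
  x1 = 0, x2 = 19/4: L1 = 19/4
x* = (0, 19/4)
||x*||_1 = 19/4.

19/4


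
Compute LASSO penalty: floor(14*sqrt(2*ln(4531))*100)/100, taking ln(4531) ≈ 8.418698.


ln(4531) ≈ 8.418698.
2*ln(n) ≈ 16.837396.
sqrt(2*ln(n)) ≈ sqrt(16.837396) ≈ 4.10334.
lambda ≈ 14*4.10334 = 57.44676.
floor(lambda*100)/100 = 57.44.

57.44


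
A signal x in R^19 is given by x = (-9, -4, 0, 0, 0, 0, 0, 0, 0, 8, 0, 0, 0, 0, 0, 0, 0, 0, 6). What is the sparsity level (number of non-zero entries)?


Non-zero positions: [0, 1, 9, 18].
Sparsity = 4.

4


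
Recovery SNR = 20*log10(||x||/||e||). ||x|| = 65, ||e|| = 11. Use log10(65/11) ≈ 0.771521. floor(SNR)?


||x||/||e|| = 65/11.
log10(65/11) ≈ 0.771521.
20*log10(||x||/||e||) ≈ 20*0.771521 = 15.43042.
floor(15.43042) = 15.

15


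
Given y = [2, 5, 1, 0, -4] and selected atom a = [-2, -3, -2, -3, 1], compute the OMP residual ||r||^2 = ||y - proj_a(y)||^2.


a^T a = 27.
a^T y = -25.
coeff = -25/27 = -25/27.
||r||^2 = 617/27.

617/27


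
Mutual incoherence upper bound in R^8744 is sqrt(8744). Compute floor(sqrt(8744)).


93^2 = 8649 <= 8744 < 8836 = 94^2, so 93 <= sqrt(8744) < 94.
floor(sqrt(8744)) = 93.

93


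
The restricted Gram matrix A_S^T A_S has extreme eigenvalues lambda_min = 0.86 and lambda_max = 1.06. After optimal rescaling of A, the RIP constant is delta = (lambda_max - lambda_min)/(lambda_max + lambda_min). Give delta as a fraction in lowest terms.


lambda_max - lambda_min = 1.06 - 0.86 = 0.20.
lambda_max + lambda_min = 1.06 + 0.86 = 1.92.
delta = 0.20/1.92 = 20/192 = 5/48.

5/48


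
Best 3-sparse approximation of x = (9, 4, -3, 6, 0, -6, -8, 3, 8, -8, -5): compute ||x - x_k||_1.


Sorted |x_i| descending: [9, 8, 8, 8, 6, 6, 5, 4, 3, 3, 0]
Keep top 3: [9, 8, 8]
Tail entries: [8, 6, 6, 5, 4, 3, 3, 0]
L1 error = sum of tail = 35.

35


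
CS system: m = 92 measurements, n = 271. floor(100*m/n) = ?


100*m/n = 100*92/271 ≈ 33.9483.
floor = 33.

33


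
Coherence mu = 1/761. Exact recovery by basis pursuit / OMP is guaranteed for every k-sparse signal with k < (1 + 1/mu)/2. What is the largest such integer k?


1/mu = 761.
1 + 1/mu = 762.
(1 + 1/mu)/2 = 381 is an integer and the inequality is strict, so k_max = 381 - 1 = 380.

380


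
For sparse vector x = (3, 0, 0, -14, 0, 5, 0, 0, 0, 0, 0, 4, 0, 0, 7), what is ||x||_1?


Non-zero entries: [(0, 3), (3, -14), (5, 5), (11, 4), (14, 7)]
Absolute values: [3, 14, 5, 4, 7]
||x||_1 = sum = 33.

33


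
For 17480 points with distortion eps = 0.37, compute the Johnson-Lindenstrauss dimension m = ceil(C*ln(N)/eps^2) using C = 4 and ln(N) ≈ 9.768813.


ln(17480) ≈ 9.768813.
eps^2 = 0.37^2 = 0.1369.
C*ln(N)/eps^2 ≈ 4*9.768813/0.1369 ≈ 285.4292.
m = ceil(285.4292) = 286.

286


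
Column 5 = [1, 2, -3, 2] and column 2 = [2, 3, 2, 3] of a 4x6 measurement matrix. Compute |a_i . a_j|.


Inner product: 1*2 + 2*3 + -3*2 + 2*3
Products: [2, 6, -6, 6]
Sum = 8.
|dot| = 8.

8


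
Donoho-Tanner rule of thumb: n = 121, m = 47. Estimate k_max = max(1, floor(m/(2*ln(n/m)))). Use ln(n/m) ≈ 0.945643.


n/m = 121/47.
ln(n/m) ≈ 0.945643.
2*ln(n/m) ≈ 1.891286.
m/(2*ln(n/m)) ≈ 47/1.891286 ≈ 24.8508.
floor = 24.
k_max = max(1, 24) = 24.

24


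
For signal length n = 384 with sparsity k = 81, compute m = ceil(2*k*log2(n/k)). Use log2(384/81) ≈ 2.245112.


log2(n/k) = log2(384/81) ≈ 2.245112.
2*k*log2(n/k) ≈ 2*81*2.245112 = 363.708144.
m = ceil(363.708144) = 364.

364


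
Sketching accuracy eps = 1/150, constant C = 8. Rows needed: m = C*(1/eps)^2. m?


1/eps = 150.
(1/eps)^2 = 22500.
m = 8*22500 = 180000.

180000


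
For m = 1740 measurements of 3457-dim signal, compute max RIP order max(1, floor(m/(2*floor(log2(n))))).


floor(log2(3457)) = 11.
2*11 = 22.
m/(2*floor(log2(n))) = 1740/22 ≈ 79.0909.
floor = 79.
k = max(1, 79) = 79.

79


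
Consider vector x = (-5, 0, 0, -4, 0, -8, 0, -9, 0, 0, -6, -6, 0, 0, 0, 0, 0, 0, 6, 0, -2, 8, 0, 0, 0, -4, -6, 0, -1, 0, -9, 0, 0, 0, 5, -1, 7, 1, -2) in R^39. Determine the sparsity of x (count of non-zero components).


Non-zero positions: [0, 3, 5, 7, 10, 11, 18, 20, 21, 25, 26, 28, 30, 34, 35, 36, 37, 38].
Sparsity = 18.

18


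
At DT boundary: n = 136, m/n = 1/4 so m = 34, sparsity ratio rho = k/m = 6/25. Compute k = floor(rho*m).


m = 1/4*136 = 34.
rho = 6/25.
rho*m = 6/25*34 = 8.16.
k = floor(8.16) = 8.

8


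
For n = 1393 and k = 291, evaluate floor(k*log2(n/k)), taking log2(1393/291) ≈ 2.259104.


log2(n/k) = log2(1393/291) ≈ 2.259104.
k*log2(n/k) ≈ 291*2.259104 = 657.399264.
floor(657.399264) = 657.

657


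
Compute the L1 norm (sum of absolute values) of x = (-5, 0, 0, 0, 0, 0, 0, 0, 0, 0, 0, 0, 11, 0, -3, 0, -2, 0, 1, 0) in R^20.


Non-zero entries: [(0, -5), (12, 11), (14, -3), (16, -2), (18, 1)]
Absolute values: [5, 11, 3, 2, 1]
||x||_1 = sum = 22.

22


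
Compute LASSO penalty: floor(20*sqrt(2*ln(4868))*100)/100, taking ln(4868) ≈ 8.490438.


ln(4868) ≈ 8.490438.
2*ln(n) ≈ 16.980876.
sqrt(2*ln(n)) ≈ sqrt(16.980876) ≈ 4.120786.
lambda ≈ 20*4.120786 = 82.41572.
floor(lambda*100)/100 = 82.41.

82.41


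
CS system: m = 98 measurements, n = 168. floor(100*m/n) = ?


100*m/n = 100*98/168 ≈ 58.3333.
floor = 58.

58


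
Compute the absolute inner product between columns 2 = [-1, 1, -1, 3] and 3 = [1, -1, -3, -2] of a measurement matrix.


Inner product: -1*1 + 1*-1 + -1*-3 + 3*-2
Products: [-1, -1, 3, -6]
Sum = -5.
|dot| = 5.

5


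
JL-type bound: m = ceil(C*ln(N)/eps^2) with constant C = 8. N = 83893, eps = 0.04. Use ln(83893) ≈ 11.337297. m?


ln(83893) ≈ 11.337297.
eps^2 = 0.04^2 = 0.0016.
C*ln(N)/eps^2 ≈ 8*11.337297/0.0016 ≈ 56686.485.
m = ceil(56686.485) = 56687.

56687


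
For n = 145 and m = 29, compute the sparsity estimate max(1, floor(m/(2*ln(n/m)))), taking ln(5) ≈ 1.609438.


n/m = 145/29 = 5.
ln(n/m) ≈ 1.609438.
2*ln(n/m) ≈ 3.218876.
m/(2*ln(n/m)) ≈ 29/3.218876 ≈ 9.0094.
floor = 9.
k_max = max(1, 9) = 9.

9


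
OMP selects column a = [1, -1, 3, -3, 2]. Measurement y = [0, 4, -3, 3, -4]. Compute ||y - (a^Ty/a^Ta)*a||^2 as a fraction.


a^T a = 24.
a^T y = -30.
coeff = -30/24 = -5/4.
||r||^2 = 25/2.

25/2


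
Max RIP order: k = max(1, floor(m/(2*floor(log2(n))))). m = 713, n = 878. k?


floor(log2(878)) = 9.
2*9 = 18.
m/(2*floor(log2(n))) = 713/18 ≈ 39.6111.
floor = 39.
k = max(1, 39) = 39.

39


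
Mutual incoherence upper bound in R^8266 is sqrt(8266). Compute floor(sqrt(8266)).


90^2 = 8100 <= 8266 < 8281 = 91^2, so 90 <= sqrt(8266) < 91.
floor(sqrt(8266)) = 90.

90


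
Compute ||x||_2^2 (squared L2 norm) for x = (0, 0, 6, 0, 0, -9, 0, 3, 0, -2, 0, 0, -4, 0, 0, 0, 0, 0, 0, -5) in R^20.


Non-zero entries: [(2, 6), (5, -9), (7, 3), (9, -2), (12, -4), (19, -5)]
Squares: [36, 81, 9, 4, 16, 25]
||x||_2^2 = sum = 171.

171


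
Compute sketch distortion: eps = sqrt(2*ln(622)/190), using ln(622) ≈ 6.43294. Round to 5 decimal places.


ln(622) ≈ 6.43294.
2*ln(N)/m ≈ 2*6.43294/190 ≈ 0.06771516.
eps = sqrt(0.06771516) ≈ 0.2602214 ≈ 0.26022.

0.26022


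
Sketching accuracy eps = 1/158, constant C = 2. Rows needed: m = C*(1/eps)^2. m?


1/eps = 158.
(1/eps)^2 = 24964.
m = 2*24964 = 49928.

49928


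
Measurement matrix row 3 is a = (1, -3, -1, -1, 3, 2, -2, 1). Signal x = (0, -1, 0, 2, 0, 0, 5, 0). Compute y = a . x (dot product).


Non-zero terms: ['-3*-1', '-1*2', '-2*5']
Products: [3, -2, -10]
y = sum = -9.

-9


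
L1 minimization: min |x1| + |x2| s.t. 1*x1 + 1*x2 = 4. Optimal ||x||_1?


Axis intercepts:
  x1 = 4, x2 = 0: L1 = 4
  x1 = 0, x2 = 4: L1 = 4
x* = (4, 0)
||x*||_1 = 4.

4


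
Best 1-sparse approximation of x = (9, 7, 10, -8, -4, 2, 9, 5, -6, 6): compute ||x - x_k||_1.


Sorted |x_i| descending: [10, 9, 9, 8, 7, 6, 6, 5, 4, 2]
Keep top 1: [10]
Tail entries: [9, 9, 8, 7, 6, 6, 5, 4, 2]
L1 error = sum of tail = 56.

56


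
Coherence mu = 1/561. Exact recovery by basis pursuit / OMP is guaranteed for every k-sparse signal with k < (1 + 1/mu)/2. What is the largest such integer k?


1/mu = 561.
1 + 1/mu = 562.
(1 + 1/mu)/2 = 281 is an integer and the inequality is strict, so k_max = 281 - 1 = 280.

280


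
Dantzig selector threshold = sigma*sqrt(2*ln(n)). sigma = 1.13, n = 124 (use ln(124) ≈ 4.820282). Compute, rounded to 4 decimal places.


ln(124) ≈ 4.820282.
2*ln(n) ≈ 9.640564.
sqrt(2*ln(n)) ≈ sqrt(9.640564) ≈ 3.104926.
threshold ≈ 1.13*3.104926 = 3.50856638 ≈ 3.5086.

3.5086


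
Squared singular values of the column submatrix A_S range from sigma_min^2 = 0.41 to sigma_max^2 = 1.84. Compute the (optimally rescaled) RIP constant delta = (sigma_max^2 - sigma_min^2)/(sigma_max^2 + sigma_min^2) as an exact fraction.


lambda_max - lambda_min = 1.84 - 0.41 = 1.43.
lambda_max + lambda_min = 1.84 + 0.41 = 2.25.
delta = 1.43/2.25 = 143/225.

143/225


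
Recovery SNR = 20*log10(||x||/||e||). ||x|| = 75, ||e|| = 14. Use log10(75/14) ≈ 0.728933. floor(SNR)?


||x||/||e|| = 75/14.
log10(75/14) ≈ 0.728933.
20*log10(||x||/||e||) ≈ 20*0.728933 = 14.57866.
floor(14.57866) = 14.

14


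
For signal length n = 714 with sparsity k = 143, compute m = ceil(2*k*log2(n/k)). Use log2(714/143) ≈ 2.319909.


log2(n/k) = log2(714/143) ≈ 2.319909.
2*k*log2(n/k) ≈ 2*143*2.319909 = 663.493974.
m = ceil(663.493974) = 664.

664


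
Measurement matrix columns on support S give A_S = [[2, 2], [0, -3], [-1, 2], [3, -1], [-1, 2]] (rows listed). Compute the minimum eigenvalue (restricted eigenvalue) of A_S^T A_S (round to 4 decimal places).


A_S^T A_S = [[15, -3], [-3, 22]].
trace = 37.
det = 321.
disc = trace^2 - 4*det = 1369 - 4*321 = 85.
sqrt(85) ≈ 9.219544.
lam_min = (37 - sqrt(85))/2 ≈ (37 - 9.219544)/2 = 13.890228 ≈ 13.8902.

13.8902


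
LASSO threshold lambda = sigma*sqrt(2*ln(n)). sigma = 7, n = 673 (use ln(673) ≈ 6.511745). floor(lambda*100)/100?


ln(673) ≈ 6.511745.
2*ln(n) ≈ 13.02349.
sqrt(2*ln(n)) ≈ sqrt(13.02349) ≈ 3.608807.
lambda ≈ 7*3.608807 = 25.261649.
floor(lambda*100)/100 = 25.26.

25.26


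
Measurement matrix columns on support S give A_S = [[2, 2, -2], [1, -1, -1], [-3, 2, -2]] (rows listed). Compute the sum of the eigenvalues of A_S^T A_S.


Sum of eigenvalues of A_S^T A_S = trace(A_S^T A_S) = sum of squared column norms of A_S.
A_S^T A_S diagonal: [14, 9, 9].
trace = 14 + 9 + 9 = 32.

32


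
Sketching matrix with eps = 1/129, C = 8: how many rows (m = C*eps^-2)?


1/eps = 129.
(1/eps)^2 = 16641.
m = 8*16641 = 133128.

133128


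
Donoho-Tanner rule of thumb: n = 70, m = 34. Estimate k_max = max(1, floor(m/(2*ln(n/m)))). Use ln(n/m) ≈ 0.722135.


n/m = 70/34 = 35/17.
ln(n/m) ≈ 0.722135.
2*ln(n/m) ≈ 1.44427.
m/(2*ln(n/m)) ≈ 34/1.44427 ≈ 23.5413.
floor = 23.
k_max = max(1, 23) = 23.

23


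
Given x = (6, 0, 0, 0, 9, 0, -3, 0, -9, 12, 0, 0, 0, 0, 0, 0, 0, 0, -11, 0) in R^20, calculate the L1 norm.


Non-zero entries: [(0, 6), (4, 9), (6, -3), (8, -9), (9, 12), (18, -11)]
Absolute values: [6, 9, 3, 9, 12, 11]
||x||_1 = sum = 50.

50


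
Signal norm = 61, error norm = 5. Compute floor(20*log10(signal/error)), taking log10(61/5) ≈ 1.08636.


||x||/||e|| = 61/5.
log10(61/5) ≈ 1.08636.
20*log10(||x||/||e||) ≈ 20*1.08636 = 21.7272.
floor(21.7272) = 21.

21


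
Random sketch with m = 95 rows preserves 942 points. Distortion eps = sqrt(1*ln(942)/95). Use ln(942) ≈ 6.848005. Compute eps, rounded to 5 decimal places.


ln(942) ≈ 6.848005.
1*ln(N)/m ≈ 1*6.848005/95 ≈ 0.07208426.
eps = sqrt(0.07208426) ≈ 0.2684851 ≈ 0.26849.

0.26849


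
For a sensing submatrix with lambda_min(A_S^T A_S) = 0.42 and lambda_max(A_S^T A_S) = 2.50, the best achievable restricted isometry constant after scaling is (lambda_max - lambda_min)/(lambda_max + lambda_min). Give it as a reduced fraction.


lambda_max - lambda_min = 2.50 - 0.42 = 2.08.
lambda_max + lambda_min = 2.50 + 0.42 = 2.92.
delta = 2.08/2.92 = 208/292 = 52/73.

52/73


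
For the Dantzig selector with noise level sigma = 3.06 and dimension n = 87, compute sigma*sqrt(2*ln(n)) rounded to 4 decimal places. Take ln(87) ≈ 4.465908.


ln(87) ≈ 4.465908.
2*ln(n) ≈ 8.931816.
sqrt(2*ln(n)) ≈ sqrt(8.931816) ≈ 2.988614.
threshold ≈ 3.06*2.988614 = 9.14515884 ≈ 9.1452.

9.1452


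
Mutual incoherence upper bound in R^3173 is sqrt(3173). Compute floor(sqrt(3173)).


56^2 = 3136 <= 3173 < 3249 = 57^2, so 56 <= sqrt(3173) < 57.
floor(sqrt(3173)) = 56.

56


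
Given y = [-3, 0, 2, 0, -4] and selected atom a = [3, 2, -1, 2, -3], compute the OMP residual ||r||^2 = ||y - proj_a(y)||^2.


a^T a = 27.
a^T y = 1.
coeff = 1/27 = 1/27.
||r||^2 = 782/27.

782/27


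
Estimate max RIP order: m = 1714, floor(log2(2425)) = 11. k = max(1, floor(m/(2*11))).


floor(log2(2425)) = 11.
2*11 = 22.
m/(2*floor(log2(n))) = 1714/22 ≈ 77.9091.
floor = 77.
k = max(1, 77) = 77.

77


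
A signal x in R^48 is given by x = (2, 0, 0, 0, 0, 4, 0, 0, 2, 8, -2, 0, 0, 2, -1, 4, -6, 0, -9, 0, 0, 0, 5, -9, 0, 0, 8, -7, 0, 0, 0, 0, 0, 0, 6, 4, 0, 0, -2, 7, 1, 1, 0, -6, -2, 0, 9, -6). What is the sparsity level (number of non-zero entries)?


Non-zero positions: [0, 5, 8, 9, 10, 13, 14, 15, 16, 18, 22, 23, 26, 27, 34, 35, 38, 39, 40, 41, 43, 44, 46, 47].
Sparsity = 24.

24


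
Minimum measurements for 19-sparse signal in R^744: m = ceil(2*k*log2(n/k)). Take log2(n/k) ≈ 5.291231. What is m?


log2(n/k) = log2(744/19) ≈ 5.291231.
2*k*log2(n/k) ≈ 2*19*5.291231 = 201.066778.
m = ceil(201.066778) = 202.

202


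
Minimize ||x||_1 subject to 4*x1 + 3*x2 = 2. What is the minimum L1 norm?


Axis intercepts:
  x1 = 1/2, x2 = 0: L1 = 1/2
  x1 = 0, x2 = 2/3: L1 = 2/3
x* = (1/2, 0)
||x*||_1 = 1/2.

1/2


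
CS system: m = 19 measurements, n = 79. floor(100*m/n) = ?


100*m/n = 100*19/79 ≈ 24.0506.
floor = 24.

24


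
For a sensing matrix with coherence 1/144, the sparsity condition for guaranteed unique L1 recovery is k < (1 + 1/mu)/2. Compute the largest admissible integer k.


1/mu = 144.
1 + 1/mu = 145.
(1 + 1/mu)/2 = 72.5 is not an integer, so k_max = floor(72.5) = 72.

72


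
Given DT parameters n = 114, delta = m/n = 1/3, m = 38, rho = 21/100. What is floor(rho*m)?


m = 1/3*114 = 38.
rho = 21/100.
rho*m = 21/100*38 = 7.98.
k = floor(7.98) = 7.

7


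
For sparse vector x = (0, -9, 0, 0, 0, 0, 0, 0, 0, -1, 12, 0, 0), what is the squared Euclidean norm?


Non-zero entries: [(1, -9), (9, -1), (10, 12)]
Squares: [81, 1, 144]
||x||_2^2 = sum = 226.

226


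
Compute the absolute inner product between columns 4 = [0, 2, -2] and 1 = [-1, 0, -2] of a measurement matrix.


Inner product: 0*-1 + 2*0 + -2*-2
Products: [0, 0, 4]
Sum = 4.
|dot| = 4.

4


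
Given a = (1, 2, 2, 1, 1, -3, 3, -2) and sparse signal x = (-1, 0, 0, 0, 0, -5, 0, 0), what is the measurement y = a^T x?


Non-zero terms: ['1*-1', '-3*-5']
Products: [-1, 15]
y = sum = 14.

14


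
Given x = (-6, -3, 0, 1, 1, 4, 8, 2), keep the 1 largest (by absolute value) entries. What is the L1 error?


Sorted |x_i| descending: [8, 6, 4, 3, 2, 1, 1, 0]
Keep top 1: [8]
Tail entries: [6, 4, 3, 2, 1, 1, 0]
L1 error = sum of tail = 17.

17


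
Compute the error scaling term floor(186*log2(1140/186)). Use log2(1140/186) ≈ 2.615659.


log2(n/k) = log2(1140/186) ≈ 2.615659.
k*log2(n/k) ≈ 186*2.615659 = 486.512574.
floor(486.512574) = 486.

486


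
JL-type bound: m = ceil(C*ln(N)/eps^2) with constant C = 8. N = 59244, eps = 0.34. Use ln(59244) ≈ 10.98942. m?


ln(59244) ≈ 10.98942.
eps^2 = 0.34^2 = 0.1156.
C*ln(N)/eps^2 ≈ 8*10.98942/0.1156 ≈ 760.5135.
m = ceil(760.5135) = 761.

761


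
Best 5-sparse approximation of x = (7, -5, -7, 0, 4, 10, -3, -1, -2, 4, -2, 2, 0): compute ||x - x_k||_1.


Sorted |x_i| descending: [10, 7, 7, 5, 4, 4, 3, 2, 2, 2, 1, 0, 0]
Keep top 5: [10, 7, 7, 5, 4]
Tail entries: [4, 3, 2, 2, 2, 1, 0, 0]
L1 error = sum of tail = 14.

14


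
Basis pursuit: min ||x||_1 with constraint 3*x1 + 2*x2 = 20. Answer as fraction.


Axis intercepts:
  x1 = 20/3, x2 = 0: L1 = 20/3
  x1 = 0, x2 = 10: L1 = 10
x* = (20/3, 0)
||x*||_1 = 20/3.

20/3


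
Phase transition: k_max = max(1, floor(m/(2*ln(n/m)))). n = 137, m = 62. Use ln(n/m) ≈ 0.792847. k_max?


n/m = 137/62.
ln(n/m) ≈ 0.792847.
2*ln(n/m) ≈ 1.585694.
m/(2*ln(n/m)) ≈ 62/1.585694 ≈ 39.0996.
floor = 39.
k_max = max(1, 39) = 39.

39


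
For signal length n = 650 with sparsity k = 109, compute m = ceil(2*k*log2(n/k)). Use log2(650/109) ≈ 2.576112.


log2(n/k) = log2(650/109) ≈ 2.576112.
2*k*log2(n/k) ≈ 2*109*2.576112 = 561.592416.
m = ceil(561.592416) = 562.

562


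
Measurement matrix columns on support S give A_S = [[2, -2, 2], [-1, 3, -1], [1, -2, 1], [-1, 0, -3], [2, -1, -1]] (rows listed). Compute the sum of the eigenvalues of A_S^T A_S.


Sum of eigenvalues of A_S^T A_S = trace(A_S^T A_S) = sum of squared column norms of A_S.
A_S^T A_S diagonal: [11, 18, 16].
trace = 11 + 18 + 16 = 45.

45


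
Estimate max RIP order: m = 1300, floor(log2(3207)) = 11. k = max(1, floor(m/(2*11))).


floor(log2(3207)) = 11.
2*11 = 22.
m/(2*floor(log2(n))) = 1300/22 ≈ 59.0909.
floor = 59.
k = max(1, 59) = 59.

59


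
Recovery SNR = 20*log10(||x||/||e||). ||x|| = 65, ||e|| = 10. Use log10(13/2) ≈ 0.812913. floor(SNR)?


||x||/||e|| = 65/10 = 13/2.
log10(13/2) ≈ 0.812913.
20*log10(||x||/||e||) ≈ 20*0.812913 = 16.25826.
floor(16.25826) = 16.

16


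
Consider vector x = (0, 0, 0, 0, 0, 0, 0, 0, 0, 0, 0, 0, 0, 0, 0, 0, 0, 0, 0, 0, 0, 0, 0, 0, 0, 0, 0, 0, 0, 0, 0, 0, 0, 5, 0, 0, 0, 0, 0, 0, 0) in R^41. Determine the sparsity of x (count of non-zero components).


Non-zero positions: [33].
Sparsity = 1.

1


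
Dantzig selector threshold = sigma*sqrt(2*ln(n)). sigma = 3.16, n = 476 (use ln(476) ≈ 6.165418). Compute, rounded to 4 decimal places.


ln(476) ≈ 6.165418.
2*ln(n) ≈ 12.330836.
sqrt(2*ln(n)) ≈ sqrt(12.330836) ≈ 3.511529.
threshold ≈ 3.16*3.511529 = 11.09643164 ≈ 11.0964.

11.0964


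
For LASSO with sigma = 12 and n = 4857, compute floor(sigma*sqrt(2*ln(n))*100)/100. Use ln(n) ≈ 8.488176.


ln(4857) ≈ 8.488176.
2*ln(n) ≈ 16.976352.
sqrt(2*ln(n)) ≈ sqrt(16.976352) ≈ 4.120237.
lambda ≈ 12*4.120237 = 49.442844.
floor(lambda*100)/100 = 49.44.

49.44


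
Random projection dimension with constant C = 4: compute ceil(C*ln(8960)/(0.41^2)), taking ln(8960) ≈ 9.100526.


ln(8960) ≈ 9.100526.
eps^2 = 0.41^2 = 0.1681.
C*ln(N)/eps^2 ≈ 4*9.100526/0.1681 ≈ 216.5503.
m = ceil(216.5503) = 217.

217


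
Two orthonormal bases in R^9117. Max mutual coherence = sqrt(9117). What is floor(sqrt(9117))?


95^2 = 9025 <= 9117 < 9216 = 96^2, so 95 <= sqrt(9117) < 96.
floor(sqrt(9117)) = 95.

95


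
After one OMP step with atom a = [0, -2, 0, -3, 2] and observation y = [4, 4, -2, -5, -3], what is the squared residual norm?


a^T a = 17.
a^T y = 1.
coeff = 1/17 = 1/17.
||r||^2 = 1189/17.

1189/17


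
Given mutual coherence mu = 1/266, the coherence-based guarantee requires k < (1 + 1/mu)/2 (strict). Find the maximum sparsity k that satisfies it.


1/mu = 266.
1 + 1/mu = 267.
(1 + 1/mu)/2 = 133.5 is not an integer, so k_max = floor(133.5) = 133.

133


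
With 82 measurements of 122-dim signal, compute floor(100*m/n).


100*m/n = 100*82/122 ≈ 67.2131.
floor = 67.

67


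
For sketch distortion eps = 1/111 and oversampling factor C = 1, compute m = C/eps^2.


1/eps = 111.
(1/eps)^2 = 12321.
m = 1*12321 = 12321.

12321


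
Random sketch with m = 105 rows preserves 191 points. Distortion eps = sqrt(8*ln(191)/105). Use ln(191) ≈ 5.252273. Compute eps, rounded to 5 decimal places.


ln(191) ≈ 5.252273.
8*ln(N)/m ≈ 8*5.252273/105 ≈ 0.40017318.
eps = sqrt(0.40017318) ≈ 0.6325924 ≈ 0.63259.

0.63259


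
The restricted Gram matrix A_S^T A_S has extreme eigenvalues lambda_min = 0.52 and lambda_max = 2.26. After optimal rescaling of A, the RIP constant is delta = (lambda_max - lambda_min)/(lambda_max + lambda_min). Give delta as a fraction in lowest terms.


lambda_max - lambda_min = 2.26 - 0.52 = 1.74.
lambda_max + lambda_min = 2.26 + 0.52 = 2.78.
delta = 1.74/2.78 = 174/278 = 87/139.

87/139


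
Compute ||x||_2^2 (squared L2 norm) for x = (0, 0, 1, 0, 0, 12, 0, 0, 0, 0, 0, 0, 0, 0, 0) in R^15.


Non-zero entries: [(2, 1), (5, 12)]
Squares: [1, 144]
||x||_2^2 = sum = 145.

145


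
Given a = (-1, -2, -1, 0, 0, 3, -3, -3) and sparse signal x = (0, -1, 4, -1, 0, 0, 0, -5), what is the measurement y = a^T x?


Non-zero terms: ['-2*-1', '-1*4', '0*-1', '-3*-5']
Products: [2, -4, 0, 15]
y = sum = 13.

13


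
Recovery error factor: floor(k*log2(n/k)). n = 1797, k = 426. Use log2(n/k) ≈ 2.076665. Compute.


log2(n/k) = log2(1797/426) ≈ 2.076665.
k*log2(n/k) ≈ 426*2.076665 = 884.65929.
floor(884.65929) = 884.

884


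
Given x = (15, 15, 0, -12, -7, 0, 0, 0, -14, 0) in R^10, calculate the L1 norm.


Non-zero entries: [(0, 15), (1, 15), (3, -12), (4, -7), (8, -14)]
Absolute values: [15, 15, 12, 7, 14]
||x||_1 = sum = 63.

63


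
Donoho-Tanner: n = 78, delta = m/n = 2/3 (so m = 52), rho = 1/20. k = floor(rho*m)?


m = 2/3*78 = 52.
rho = 1/20.
rho*m = 1/20*52 = 2.6.
k = floor(2.6) = 2.

2


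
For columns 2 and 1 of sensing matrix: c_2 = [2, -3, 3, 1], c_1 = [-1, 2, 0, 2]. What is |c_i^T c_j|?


Inner product: 2*-1 + -3*2 + 3*0 + 1*2
Products: [-2, -6, 0, 2]
Sum = -6.
|dot| = 6.

6


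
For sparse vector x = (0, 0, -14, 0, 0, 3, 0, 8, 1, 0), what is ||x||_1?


Non-zero entries: [(2, -14), (5, 3), (7, 8), (8, 1)]
Absolute values: [14, 3, 8, 1]
||x||_1 = sum = 26.

26


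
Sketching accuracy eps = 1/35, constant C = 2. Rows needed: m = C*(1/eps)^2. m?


1/eps = 35.
(1/eps)^2 = 1225.
m = 2*1225 = 2450.

2450


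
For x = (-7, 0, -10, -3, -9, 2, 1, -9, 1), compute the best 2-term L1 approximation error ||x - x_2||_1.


Sorted |x_i| descending: [10, 9, 9, 7, 3, 2, 1, 1, 0]
Keep top 2: [10, 9]
Tail entries: [9, 7, 3, 2, 1, 1, 0]
L1 error = sum of tail = 23.

23


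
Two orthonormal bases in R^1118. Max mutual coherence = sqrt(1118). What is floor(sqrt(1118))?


33^2 = 1089 <= 1118 < 1156 = 34^2, so 33 <= sqrt(1118) < 34.
floor(sqrt(1118)) = 33.

33


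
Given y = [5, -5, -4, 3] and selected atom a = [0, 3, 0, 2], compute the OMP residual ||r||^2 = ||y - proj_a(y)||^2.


a^T a = 13.
a^T y = -9.
coeff = -9/13 = -9/13.
||r||^2 = 894/13.

894/13


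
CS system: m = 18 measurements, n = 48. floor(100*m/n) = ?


100*m/n = 100*18/48 ≈ 37.5.
floor = 37.

37


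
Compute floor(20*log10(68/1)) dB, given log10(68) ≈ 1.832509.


||x||/||e|| = 68/1 = 68.
log10(68) ≈ 1.832509.
20*log10(||x||/||e||) ≈ 20*1.832509 = 36.65018.
floor(36.65018) = 36.

36


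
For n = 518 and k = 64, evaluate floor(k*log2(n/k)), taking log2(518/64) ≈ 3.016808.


log2(n/k) = log2(518/64) ≈ 3.016808.
k*log2(n/k) ≈ 64*3.016808 = 193.075712.
floor(193.075712) = 193.

193


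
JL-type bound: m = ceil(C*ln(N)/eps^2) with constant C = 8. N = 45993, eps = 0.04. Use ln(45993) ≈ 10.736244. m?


ln(45993) ≈ 10.736244.
eps^2 = 0.04^2 = 0.0016.
C*ln(N)/eps^2 ≈ 8*10.736244/0.0016 ≈ 53681.22.
m = ceil(53681.22) = 53682.

53682


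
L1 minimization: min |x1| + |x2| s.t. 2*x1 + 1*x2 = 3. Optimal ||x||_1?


Axis intercepts:
  x1 = 3/2, x2 = 0: L1 = 3/2
  x1 = 0, x2 = 3: L1 = 3
x* = (3/2, 0)
||x*||_1 = 3/2.

3/2


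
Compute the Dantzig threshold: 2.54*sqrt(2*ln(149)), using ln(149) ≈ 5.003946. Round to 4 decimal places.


ln(149) ≈ 5.003946.
2*ln(n) ≈ 10.007892.
sqrt(2*ln(n)) ≈ sqrt(10.007892) ≈ 3.163525.
threshold ≈ 2.54*3.163525 = 8.0353535 ≈ 8.0354.

8.0354


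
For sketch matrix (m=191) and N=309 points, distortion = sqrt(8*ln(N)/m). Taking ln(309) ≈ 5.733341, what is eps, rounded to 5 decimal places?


ln(309) ≈ 5.733341.
8*ln(N)/m ≈ 8*5.733341/191 ≈ 0.24013994.
eps = sqrt(0.24013994) ≈ 0.4900408 ≈ 0.49004.

0.49004


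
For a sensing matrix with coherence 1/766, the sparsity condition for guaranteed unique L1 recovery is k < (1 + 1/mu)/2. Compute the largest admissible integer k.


1/mu = 766.
1 + 1/mu = 767.
(1 + 1/mu)/2 = 383.5 is not an integer, so k_max = floor(383.5) = 383.

383


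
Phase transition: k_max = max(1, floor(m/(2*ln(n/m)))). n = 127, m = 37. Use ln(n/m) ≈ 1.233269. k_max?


n/m = 127/37.
ln(n/m) ≈ 1.233269.
2*ln(n/m) ≈ 2.466538.
m/(2*ln(n/m)) ≈ 37/2.466538 ≈ 15.0008.
floor = 15.
k_max = max(1, 15) = 15.

15


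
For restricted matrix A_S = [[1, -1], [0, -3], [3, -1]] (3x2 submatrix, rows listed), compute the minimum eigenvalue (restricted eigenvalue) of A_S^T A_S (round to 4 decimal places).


A_S^T A_S = [[10, -4], [-4, 11]].
trace = 21.
det = 94.
disc = trace^2 - 4*det = 441 - 4*94 = 65.
sqrt(65) ≈ 8.062258.
lam_min = (21 - sqrt(65))/2 ≈ (21 - 8.062258)/2 = 6.468871 ≈ 6.4689.

6.4689


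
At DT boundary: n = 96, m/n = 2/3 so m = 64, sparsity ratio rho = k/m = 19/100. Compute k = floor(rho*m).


m = 2/3*96 = 64.
rho = 19/100.
rho*m = 19/100*64 = 12.16.
k = floor(12.16) = 12.

12


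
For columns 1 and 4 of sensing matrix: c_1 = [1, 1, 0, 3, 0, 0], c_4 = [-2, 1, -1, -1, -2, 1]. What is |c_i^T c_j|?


Inner product: 1*-2 + 1*1 + 0*-1 + 3*-1 + 0*-2 + 0*1
Products: [-2, 1, 0, -3, 0, 0]
Sum = -4.
|dot| = 4.

4


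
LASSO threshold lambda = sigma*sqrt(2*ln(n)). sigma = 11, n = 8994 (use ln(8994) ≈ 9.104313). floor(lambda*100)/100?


ln(8994) ≈ 9.104313.
2*ln(n) ≈ 18.208626.
sqrt(2*ln(n)) ≈ sqrt(18.208626) ≈ 4.267157.
lambda ≈ 11*4.267157 = 46.938727.
floor(lambda*100)/100 = 46.93.

46.93


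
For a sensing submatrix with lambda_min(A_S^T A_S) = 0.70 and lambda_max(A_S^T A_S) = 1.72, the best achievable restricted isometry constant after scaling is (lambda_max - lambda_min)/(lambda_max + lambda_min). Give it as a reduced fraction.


lambda_max - lambda_min = 1.72 - 0.70 = 1.02.
lambda_max + lambda_min = 1.72 + 0.70 = 2.42.
delta = 1.02/2.42 = 102/242 = 51/121.

51/121


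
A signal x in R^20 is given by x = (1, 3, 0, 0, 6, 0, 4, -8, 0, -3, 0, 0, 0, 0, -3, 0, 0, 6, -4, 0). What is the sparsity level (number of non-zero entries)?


Non-zero positions: [0, 1, 4, 6, 7, 9, 14, 17, 18].
Sparsity = 9.

9


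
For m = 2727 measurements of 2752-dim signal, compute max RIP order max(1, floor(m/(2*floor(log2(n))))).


floor(log2(2752)) = 11.
2*11 = 22.
m/(2*floor(log2(n))) = 2727/22 ≈ 123.9545.
floor = 123.
k = max(1, 123) = 123.

123
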